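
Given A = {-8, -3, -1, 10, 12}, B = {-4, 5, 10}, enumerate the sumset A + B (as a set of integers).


A + B = {a + b : a ∈ A, b ∈ B}.
Enumerate all |A|·|B| = 5·3 = 15 pairs (a, b) and collect distinct sums.
a = -8: -8+-4=-12, -8+5=-3, -8+10=2
a = -3: -3+-4=-7, -3+5=2, -3+10=7
a = -1: -1+-4=-5, -1+5=4, -1+10=9
a = 10: 10+-4=6, 10+5=15, 10+10=20
a = 12: 12+-4=8, 12+5=17, 12+10=22
Collecting distinct sums: A + B = {-12, -7, -5, -3, 2, 4, 6, 7, 8, 9, 15, 17, 20, 22}
|A + B| = 14

A + B = {-12, -7, -5, -3, 2, 4, 6, 7, 8, 9, 15, 17, 20, 22}


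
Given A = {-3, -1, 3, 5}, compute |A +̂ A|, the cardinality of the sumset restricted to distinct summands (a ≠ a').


Restricted sumset: A +̂ A = {a + a' : a ∈ A, a' ∈ A, a ≠ a'}.
Equivalently, take A + A and drop any sum 2a that is achievable ONLY as a + a for a ∈ A (i.e. sums representable only with equal summands).
Enumerate pairs (a, a') with a < a' (symmetric, so each unordered pair gives one sum; this covers all a ≠ a'):
  -3 + -1 = -4
  -3 + 3 = 0
  -3 + 5 = 2
  -1 + 3 = 2
  -1 + 5 = 4
  3 + 5 = 8
Collected distinct sums: {-4, 0, 2, 4, 8}
|A +̂ A| = 5
(Reference bound: |A +̂ A| ≥ 2|A| - 3 for |A| ≥ 2, with |A| = 4 giving ≥ 5.)

|A +̂ A| = 5


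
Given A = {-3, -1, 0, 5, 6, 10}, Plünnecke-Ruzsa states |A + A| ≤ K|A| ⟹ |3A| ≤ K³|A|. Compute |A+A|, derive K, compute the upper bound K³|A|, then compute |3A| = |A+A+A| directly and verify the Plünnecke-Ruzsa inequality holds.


|A| = 6.
Step 1: Compute A + A by enumerating all 36 pairs.
A + A = {-6, -4, -3, -2, -1, 0, 2, 3, 4, 5, 6, 7, 9, 10, 11, 12, 15, 16, 20}, so |A + A| = 19.
Step 2: Doubling constant K = |A + A|/|A| = 19/6 = 19/6 ≈ 3.1667.
Step 3: Plünnecke-Ruzsa gives |3A| ≤ K³·|A| = (3.1667)³ · 6 ≈ 190.5278.
Step 4: Compute 3A = A + A + A directly by enumerating all triples (a,b,c) ∈ A³; |3A| = 34.
Step 5: Check 34 ≤ 190.5278? Yes ✓.

K = 19/6, Plünnecke-Ruzsa bound K³|A| ≈ 190.5278, |3A| = 34, inequality holds.


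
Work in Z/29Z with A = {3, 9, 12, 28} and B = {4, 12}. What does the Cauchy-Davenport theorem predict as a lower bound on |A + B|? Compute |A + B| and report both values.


Cauchy-Davenport: |A + B| ≥ min(p, |A| + |B| - 1) for A, B nonempty in Z/pZ.
|A| = 4, |B| = 2, p = 29.
CD lower bound = min(29, 4 + 2 - 1) = min(29, 5) = 5.
Compute A + B mod 29 directly:
a = 3: 3+4=7, 3+12=15
a = 9: 9+4=13, 9+12=21
a = 12: 12+4=16, 12+12=24
a = 28: 28+4=3, 28+12=11
A + B = {3, 7, 11, 13, 15, 16, 21, 24}, so |A + B| = 8.
Verify: 8 ≥ 5? Yes ✓.

CD lower bound = 5, actual |A + B| = 8.


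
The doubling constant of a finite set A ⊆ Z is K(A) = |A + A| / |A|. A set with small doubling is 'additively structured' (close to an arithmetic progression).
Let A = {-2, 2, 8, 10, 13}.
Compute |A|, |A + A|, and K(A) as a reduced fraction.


|A| = 5.
Compute A + A by enumerating all 25 pairs.
A + A = {-4, 0, 4, 6, 8, 10, 11, 12, 15, 16, 18, 20, 21, 23, 26}, so |A + A| = 15.
K = |A + A| / |A| = 15/5 = 3/1 ≈ 3.0000.
Reference: AP of size 5 gives K = 9/5 ≈ 1.8000; a fully generic set of size 5 gives K ≈ 3.0000.

|A| = 5, |A + A| = 15, K = 15/5 = 3/1.


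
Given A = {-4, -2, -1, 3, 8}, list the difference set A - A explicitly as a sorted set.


A - A = {a - a' : a, a' ∈ A}.
Compute a - a' for each ordered pair (a, a'):
a = -4: -4--4=0, -4--2=-2, -4--1=-3, -4-3=-7, -4-8=-12
a = -2: -2--4=2, -2--2=0, -2--1=-1, -2-3=-5, -2-8=-10
a = -1: -1--4=3, -1--2=1, -1--1=0, -1-3=-4, -1-8=-9
a = 3: 3--4=7, 3--2=5, 3--1=4, 3-3=0, 3-8=-5
a = 8: 8--4=12, 8--2=10, 8--1=9, 8-3=5, 8-8=0
Collecting distinct values (and noting 0 appears from a-a):
A - A = {-12, -10, -9, -7, -5, -4, -3, -2, -1, 0, 1, 2, 3, 4, 5, 7, 9, 10, 12}
|A - A| = 19

A - A = {-12, -10, -9, -7, -5, -4, -3, -2, -1, 0, 1, 2, 3, 4, 5, 7, 9, 10, 12}


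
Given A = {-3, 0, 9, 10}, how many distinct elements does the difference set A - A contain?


A - A = {a - a' : a, a' ∈ A}; |A| = 4.
Bounds: 2|A|-1 ≤ |A - A| ≤ |A|² - |A| + 1, i.e. 7 ≤ |A - A| ≤ 13.
Note: 0 ∈ A - A always (from a - a). The set is symmetric: if d ∈ A - A then -d ∈ A - A.
Enumerate nonzero differences d = a - a' with a > a' (then include -d):
Positive differences: {1, 3, 9, 10, 12, 13}
Full difference set: {0} ∪ (positive diffs) ∪ (negative diffs).
|A - A| = 1 + 2·6 = 13 (matches direct enumeration: 13).

|A - A| = 13


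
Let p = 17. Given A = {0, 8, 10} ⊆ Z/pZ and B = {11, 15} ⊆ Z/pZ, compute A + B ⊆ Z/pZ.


Work in Z/17Z: reduce every sum a + b modulo 17.
Enumerate all 6 pairs:
a = 0: 0+11=11, 0+15=15
a = 8: 8+11=2, 8+15=6
a = 10: 10+11=4, 10+15=8
Distinct residues collected: {2, 4, 6, 8, 11, 15}
|A + B| = 6 (out of 17 total residues).

A + B = {2, 4, 6, 8, 11, 15}


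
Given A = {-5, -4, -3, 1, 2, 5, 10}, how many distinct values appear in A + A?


A + A = {a + a' : a, a' ∈ A}; |A| = 7.
General bounds: 2|A| - 1 ≤ |A + A| ≤ |A|(|A|+1)/2, i.e. 13 ≤ |A + A| ≤ 28.
Lower bound 2|A|-1 is attained iff A is an arithmetic progression.
Enumerate sums a + a' for a ≤ a' (symmetric, so this suffices):
a = -5: -5+-5=-10, -5+-4=-9, -5+-3=-8, -5+1=-4, -5+2=-3, -5+5=0, -5+10=5
a = -4: -4+-4=-8, -4+-3=-7, -4+1=-3, -4+2=-2, -4+5=1, -4+10=6
a = -3: -3+-3=-6, -3+1=-2, -3+2=-1, -3+5=2, -3+10=7
a = 1: 1+1=2, 1+2=3, 1+5=6, 1+10=11
a = 2: 2+2=4, 2+5=7, 2+10=12
a = 5: 5+5=10, 5+10=15
a = 10: 10+10=20
Distinct sums: {-10, -9, -8, -7, -6, -4, -3, -2, -1, 0, 1, 2, 3, 4, 5, 6, 7, 10, 11, 12, 15, 20}
|A + A| = 22

|A + A| = 22


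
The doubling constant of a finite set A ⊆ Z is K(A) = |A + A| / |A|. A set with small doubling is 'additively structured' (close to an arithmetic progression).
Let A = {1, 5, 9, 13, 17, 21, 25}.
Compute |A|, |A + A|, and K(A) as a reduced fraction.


|A| = 7.
Compute A + A by enumerating all 49 pairs.
A + A = {2, 6, 10, 14, 18, 22, 26, 30, 34, 38, 42, 46, 50}, so |A + A| = 13.
K = |A + A| / |A| = 13/7 (already in lowest terms) ≈ 1.8571.
Reference: AP of size 7 gives K = 13/7 ≈ 1.8571; a fully generic set of size 7 gives K ≈ 4.0000.

|A| = 7, |A + A| = 13, K = 13/7.


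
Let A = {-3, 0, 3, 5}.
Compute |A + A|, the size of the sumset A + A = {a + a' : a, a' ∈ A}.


A + A = {a + a' : a, a' ∈ A}; |A| = 4.
General bounds: 2|A| - 1 ≤ |A + A| ≤ |A|(|A|+1)/2, i.e. 7 ≤ |A + A| ≤ 10.
Lower bound 2|A|-1 is attained iff A is an arithmetic progression.
Enumerate sums a + a' for a ≤ a' (symmetric, so this suffices):
a = -3: -3+-3=-6, -3+0=-3, -3+3=0, -3+5=2
a = 0: 0+0=0, 0+3=3, 0+5=5
a = 3: 3+3=6, 3+5=8
a = 5: 5+5=10
Distinct sums: {-6, -3, 0, 2, 3, 5, 6, 8, 10}
|A + A| = 9

|A + A| = 9


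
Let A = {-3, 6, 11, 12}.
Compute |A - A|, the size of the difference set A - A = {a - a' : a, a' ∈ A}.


A - A = {a - a' : a, a' ∈ A}; |A| = 4.
Bounds: 2|A|-1 ≤ |A - A| ≤ |A|² - |A| + 1, i.e. 7 ≤ |A - A| ≤ 13.
Note: 0 ∈ A - A always (from a - a). The set is symmetric: if d ∈ A - A then -d ∈ A - A.
Enumerate nonzero differences d = a - a' with a > a' (then include -d):
Positive differences: {1, 5, 6, 9, 14, 15}
Full difference set: {0} ∪ (positive diffs) ∪ (negative diffs).
|A - A| = 1 + 2·6 = 13 (matches direct enumeration: 13).

|A - A| = 13


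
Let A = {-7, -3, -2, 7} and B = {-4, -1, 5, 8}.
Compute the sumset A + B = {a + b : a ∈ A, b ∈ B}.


A + B = {a + b : a ∈ A, b ∈ B}.
Enumerate all |A|·|B| = 4·4 = 16 pairs (a, b) and collect distinct sums.
a = -7: -7+-4=-11, -7+-1=-8, -7+5=-2, -7+8=1
a = -3: -3+-4=-7, -3+-1=-4, -3+5=2, -3+8=5
a = -2: -2+-4=-6, -2+-1=-3, -2+5=3, -2+8=6
a = 7: 7+-4=3, 7+-1=6, 7+5=12, 7+8=15
Collecting distinct sums: A + B = {-11, -8, -7, -6, -4, -3, -2, 1, 2, 3, 5, 6, 12, 15}
|A + B| = 14

A + B = {-11, -8, -7, -6, -4, -3, -2, 1, 2, 3, 5, 6, 12, 15}


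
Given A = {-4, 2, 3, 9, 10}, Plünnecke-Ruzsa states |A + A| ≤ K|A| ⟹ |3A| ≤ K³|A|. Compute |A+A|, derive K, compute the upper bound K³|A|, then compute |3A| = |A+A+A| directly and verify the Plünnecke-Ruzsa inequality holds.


|A| = 5.
Step 1: Compute A + A by enumerating all 25 pairs.
A + A = {-8, -2, -1, 4, 5, 6, 11, 12, 13, 18, 19, 20}, so |A + A| = 12.
Step 2: Doubling constant K = |A + A|/|A| = 12/5 = 12/5 ≈ 2.4000.
Step 3: Plünnecke-Ruzsa gives |3A| ≤ K³·|A| = (2.4000)³ · 5 ≈ 69.1200.
Step 4: Compute 3A = A + A + A directly by enumerating all triples (a,b,c) ∈ A³; |3A| = 22.
Step 5: Check 22 ≤ 69.1200? Yes ✓.

K = 12/5, Plünnecke-Ruzsa bound K³|A| ≈ 69.1200, |3A| = 22, inequality holds.


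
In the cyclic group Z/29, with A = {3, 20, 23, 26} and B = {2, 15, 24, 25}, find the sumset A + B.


Work in Z/29Z: reduce every sum a + b modulo 29.
Enumerate all 16 pairs:
a = 3: 3+2=5, 3+15=18, 3+24=27, 3+25=28
a = 20: 20+2=22, 20+15=6, 20+24=15, 20+25=16
a = 23: 23+2=25, 23+15=9, 23+24=18, 23+25=19
a = 26: 26+2=28, 26+15=12, 26+24=21, 26+25=22
Distinct residues collected: {5, 6, 9, 12, 15, 16, 18, 19, 21, 22, 25, 27, 28}
|A + B| = 13 (out of 29 total residues).

A + B = {5, 6, 9, 12, 15, 16, 18, 19, 21, 22, 25, 27, 28}


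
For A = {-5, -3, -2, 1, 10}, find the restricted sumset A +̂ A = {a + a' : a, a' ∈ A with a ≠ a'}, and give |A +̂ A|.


Restricted sumset: A +̂ A = {a + a' : a ∈ A, a' ∈ A, a ≠ a'}.
Equivalently, take A + A and drop any sum 2a that is achievable ONLY as a + a for a ∈ A (i.e. sums representable only with equal summands).
Enumerate pairs (a, a') with a < a' (symmetric, so each unordered pair gives one sum; this covers all a ≠ a'):
  -5 + -3 = -8
  -5 + -2 = -7
  -5 + 1 = -4
  -5 + 10 = 5
  -3 + -2 = -5
  -3 + 1 = -2
  -3 + 10 = 7
  -2 + 1 = -1
  -2 + 10 = 8
  1 + 10 = 11
Collected distinct sums: {-8, -7, -5, -4, -2, -1, 5, 7, 8, 11}
|A +̂ A| = 10
(Reference bound: |A +̂ A| ≥ 2|A| - 3 for |A| ≥ 2, with |A| = 5 giving ≥ 7.)

|A +̂ A| = 10


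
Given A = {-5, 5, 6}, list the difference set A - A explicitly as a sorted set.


A - A = {a - a' : a, a' ∈ A}.
Compute a - a' for each ordered pair (a, a'):
a = -5: -5--5=0, -5-5=-10, -5-6=-11
a = 5: 5--5=10, 5-5=0, 5-6=-1
a = 6: 6--5=11, 6-5=1, 6-6=0
Collecting distinct values (and noting 0 appears from a-a):
A - A = {-11, -10, -1, 0, 1, 10, 11}
|A - A| = 7

A - A = {-11, -10, -1, 0, 1, 10, 11}


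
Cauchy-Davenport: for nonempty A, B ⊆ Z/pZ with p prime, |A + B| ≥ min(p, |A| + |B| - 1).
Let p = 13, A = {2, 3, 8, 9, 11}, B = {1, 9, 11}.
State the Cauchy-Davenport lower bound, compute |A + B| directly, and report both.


Cauchy-Davenport: |A + B| ≥ min(p, |A| + |B| - 1) for A, B nonempty in Z/pZ.
|A| = 5, |B| = 3, p = 13.
CD lower bound = min(13, 5 + 3 - 1) = min(13, 7) = 7.
Compute A + B mod 13 directly:
a = 2: 2+1=3, 2+9=11, 2+11=0
a = 3: 3+1=4, 3+9=12, 3+11=1
a = 8: 8+1=9, 8+9=4, 8+11=6
a = 9: 9+1=10, 9+9=5, 9+11=7
a = 11: 11+1=12, 11+9=7, 11+11=9
A + B = {0, 1, 3, 4, 5, 6, 7, 9, 10, 11, 12}, so |A + B| = 11.
Verify: 11 ≥ 7? Yes ✓.

CD lower bound = 7, actual |A + B| = 11.


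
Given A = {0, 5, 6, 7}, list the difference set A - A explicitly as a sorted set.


A - A = {a - a' : a, a' ∈ A}.
Compute a - a' for each ordered pair (a, a'):
a = 0: 0-0=0, 0-5=-5, 0-6=-6, 0-7=-7
a = 5: 5-0=5, 5-5=0, 5-6=-1, 5-7=-2
a = 6: 6-0=6, 6-5=1, 6-6=0, 6-7=-1
a = 7: 7-0=7, 7-5=2, 7-6=1, 7-7=0
Collecting distinct values (and noting 0 appears from a-a):
A - A = {-7, -6, -5, -2, -1, 0, 1, 2, 5, 6, 7}
|A - A| = 11

A - A = {-7, -6, -5, -2, -1, 0, 1, 2, 5, 6, 7}


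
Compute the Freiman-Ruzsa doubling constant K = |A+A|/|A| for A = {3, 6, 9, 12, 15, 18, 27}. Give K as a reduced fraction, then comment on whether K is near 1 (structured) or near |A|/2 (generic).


|A| = 7.
Compute A + A by enumerating all 49 pairs.
A + A = {6, 9, 12, 15, 18, 21, 24, 27, 30, 33, 36, 39, 42, 45, 54}, so |A + A| = 15.
K = |A + A| / |A| = 15/7 (already in lowest terms) ≈ 2.1429.
Reference: AP of size 7 gives K = 13/7 ≈ 1.8571; a fully generic set of size 7 gives K ≈ 4.0000.

|A| = 7, |A + A| = 15, K = 15/7.


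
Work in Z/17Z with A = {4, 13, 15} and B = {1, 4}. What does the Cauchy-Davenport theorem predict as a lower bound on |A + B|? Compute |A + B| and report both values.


Cauchy-Davenport: |A + B| ≥ min(p, |A| + |B| - 1) for A, B nonempty in Z/pZ.
|A| = 3, |B| = 2, p = 17.
CD lower bound = min(17, 3 + 2 - 1) = min(17, 4) = 4.
Compute A + B mod 17 directly:
a = 4: 4+1=5, 4+4=8
a = 13: 13+1=14, 13+4=0
a = 15: 15+1=16, 15+4=2
A + B = {0, 2, 5, 8, 14, 16}, so |A + B| = 6.
Verify: 6 ≥ 4? Yes ✓.

CD lower bound = 4, actual |A + B| = 6.


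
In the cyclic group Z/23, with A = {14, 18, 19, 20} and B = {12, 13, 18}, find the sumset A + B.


Work in Z/23Z: reduce every sum a + b modulo 23.
Enumerate all 12 pairs:
a = 14: 14+12=3, 14+13=4, 14+18=9
a = 18: 18+12=7, 18+13=8, 18+18=13
a = 19: 19+12=8, 19+13=9, 19+18=14
a = 20: 20+12=9, 20+13=10, 20+18=15
Distinct residues collected: {3, 4, 7, 8, 9, 10, 13, 14, 15}
|A + B| = 9 (out of 23 total residues).

A + B = {3, 4, 7, 8, 9, 10, 13, 14, 15}


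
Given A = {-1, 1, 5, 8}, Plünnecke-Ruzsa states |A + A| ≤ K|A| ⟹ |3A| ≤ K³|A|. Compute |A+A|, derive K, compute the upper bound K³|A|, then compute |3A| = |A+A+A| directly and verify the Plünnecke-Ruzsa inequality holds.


|A| = 4.
Step 1: Compute A + A by enumerating all 16 pairs.
A + A = {-2, 0, 2, 4, 6, 7, 9, 10, 13, 16}, so |A + A| = 10.
Step 2: Doubling constant K = |A + A|/|A| = 10/4 = 10/4 ≈ 2.5000.
Step 3: Plünnecke-Ruzsa gives |3A| ≤ K³·|A| = (2.5000)³ · 4 ≈ 62.5000.
Step 4: Compute 3A = A + A + A directly by enumerating all triples (a,b,c) ∈ A³; |3A| = 18.
Step 5: Check 18 ≤ 62.5000? Yes ✓.

K = 10/4, Plünnecke-Ruzsa bound K³|A| ≈ 62.5000, |3A| = 18, inequality holds.


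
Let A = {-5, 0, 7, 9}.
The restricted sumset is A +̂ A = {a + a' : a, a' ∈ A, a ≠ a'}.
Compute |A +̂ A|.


Restricted sumset: A +̂ A = {a + a' : a ∈ A, a' ∈ A, a ≠ a'}.
Equivalently, take A + A and drop any sum 2a that is achievable ONLY as a + a for a ∈ A (i.e. sums representable only with equal summands).
Enumerate pairs (a, a') with a < a' (symmetric, so each unordered pair gives one sum; this covers all a ≠ a'):
  -5 + 0 = -5
  -5 + 7 = 2
  -5 + 9 = 4
  0 + 7 = 7
  0 + 9 = 9
  7 + 9 = 16
Collected distinct sums: {-5, 2, 4, 7, 9, 16}
|A +̂ A| = 6
(Reference bound: |A +̂ A| ≥ 2|A| - 3 for |A| ≥ 2, with |A| = 4 giving ≥ 5.)

|A +̂ A| = 6


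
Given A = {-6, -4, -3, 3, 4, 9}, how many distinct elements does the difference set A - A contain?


A - A = {a - a' : a, a' ∈ A}; |A| = 6.
Bounds: 2|A|-1 ≤ |A - A| ≤ |A|² - |A| + 1, i.e. 11 ≤ |A - A| ≤ 31.
Note: 0 ∈ A - A always (from a - a). The set is symmetric: if d ∈ A - A then -d ∈ A - A.
Enumerate nonzero differences d = a - a' with a > a' (then include -d):
Positive differences: {1, 2, 3, 5, 6, 7, 8, 9, 10, 12, 13, 15}
Full difference set: {0} ∪ (positive diffs) ∪ (negative diffs).
|A - A| = 1 + 2·12 = 25 (matches direct enumeration: 25).

|A - A| = 25


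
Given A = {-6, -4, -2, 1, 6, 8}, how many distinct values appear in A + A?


A + A = {a + a' : a, a' ∈ A}; |A| = 6.
General bounds: 2|A| - 1 ≤ |A + A| ≤ |A|(|A|+1)/2, i.e. 11 ≤ |A + A| ≤ 21.
Lower bound 2|A|-1 is attained iff A is an arithmetic progression.
Enumerate sums a + a' for a ≤ a' (symmetric, so this suffices):
a = -6: -6+-6=-12, -6+-4=-10, -6+-2=-8, -6+1=-5, -6+6=0, -6+8=2
a = -4: -4+-4=-8, -4+-2=-6, -4+1=-3, -4+6=2, -4+8=4
a = -2: -2+-2=-4, -2+1=-1, -2+6=4, -2+8=6
a = 1: 1+1=2, 1+6=7, 1+8=9
a = 6: 6+6=12, 6+8=14
a = 8: 8+8=16
Distinct sums: {-12, -10, -8, -6, -5, -4, -3, -1, 0, 2, 4, 6, 7, 9, 12, 14, 16}
|A + A| = 17

|A + A| = 17


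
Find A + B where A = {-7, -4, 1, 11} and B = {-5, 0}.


A + B = {a + b : a ∈ A, b ∈ B}.
Enumerate all |A|·|B| = 4·2 = 8 pairs (a, b) and collect distinct sums.
a = -7: -7+-5=-12, -7+0=-7
a = -4: -4+-5=-9, -4+0=-4
a = 1: 1+-5=-4, 1+0=1
a = 11: 11+-5=6, 11+0=11
Collecting distinct sums: A + B = {-12, -9, -7, -4, 1, 6, 11}
|A + B| = 7

A + B = {-12, -9, -7, -4, 1, 6, 11}


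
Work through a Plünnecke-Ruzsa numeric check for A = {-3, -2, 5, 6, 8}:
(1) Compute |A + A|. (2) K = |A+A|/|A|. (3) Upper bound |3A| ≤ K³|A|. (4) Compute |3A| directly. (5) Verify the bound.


|A| = 5.
Step 1: Compute A + A by enumerating all 25 pairs.
A + A = {-6, -5, -4, 2, 3, 4, 5, 6, 10, 11, 12, 13, 14, 16}, so |A + A| = 14.
Step 2: Doubling constant K = |A + A|/|A| = 14/5 = 14/5 ≈ 2.8000.
Step 3: Plünnecke-Ruzsa gives |3A| ≤ K³·|A| = (2.8000)³ · 5 ≈ 109.7600.
Step 4: Compute 3A = A + A + A directly by enumerating all triples (a,b,c) ∈ A³; |3A| = 27.
Step 5: Check 27 ≤ 109.7600? Yes ✓.

K = 14/5, Plünnecke-Ruzsa bound K³|A| ≈ 109.7600, |3A| = 27, inequality holds.


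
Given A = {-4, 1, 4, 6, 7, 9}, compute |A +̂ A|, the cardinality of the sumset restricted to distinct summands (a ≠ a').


Restricted sumset: A +̂ A = {a + a' : a ∈ A, a' ∈ A, a ≠ a'}.
Equivalently, take A + A and drop any sum 2a that is achievable ONLY as a + a for a ∈ A (i.e. sums representable only with equal summands).
Enumerate pairs (a, a') with a < a' (symmetric, so each unordered pair gives one sum; this covers all a ≠ a'):
  -4 + 1 = -3
  -4 + 4 = 0
  -4 + 6 = 2
  -4 + 7 = 3
  -4 + 9 = 5
  1 + 4 = 5
  1 + 6 = 7
  1 + 7 = 8
  1 + 9 = 10
  4 + 6 = 10
  4 + 7 = 11
  4 + 9 = 13
  6 + 7 = 13
  6 + 9 = 15
  7 + 9 = 16
Collected distinct sums: {-3, 0, 2, 3, 5, 7, 8, 10, 11, 13, 15, 16}
|A +̂ A| = 12
(Reference bound: |A +̂ A| ≥ 2|A| - 3 for |A| ≥ 2, with |A| = 6 giving ≥ 9.)

|A +̂ A| = 12


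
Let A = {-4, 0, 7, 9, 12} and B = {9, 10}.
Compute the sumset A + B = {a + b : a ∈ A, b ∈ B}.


A + B = {a + b : a ∈ A, b ∈ B}.
Enumerate all |A|·|B| = 5·2 = 10 pairs (a, b) and collect distinct sums.
a = -4: -4+9=5, -4+10=6
a = 0: 0+9=9, 0+10=10
a = 7: 7+9=16, 7+10=17
a = 9: 9+9=18, 9+10=19
a = 12: 12+9=21, 12+10=22
Collecting distinct sums: A + B = {5, 6, 9, 10, 16, 17, 18, 19, 21, 22}
|A + B| = 10

A + B = {5, 6, 9, 10, 16, 17, 18, 19, 21, 22}


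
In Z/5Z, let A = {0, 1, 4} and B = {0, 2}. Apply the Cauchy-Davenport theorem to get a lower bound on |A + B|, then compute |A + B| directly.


Cauchy-Davenport: |A + B| ≥ min(p, |A| + |B| - 1) for A, B nonempty in Z/pZ.
|A| = 3, |B| = 2, p = 5.
CD lower bound = min(5, 3 + 2 - 1) = min(5, 4) = 4.
Compute A + B mod 5 directly:
a = 0: 0+0=0, 0+2=2
a = 1: 1+0=1, 1+2=3
a = 4: 4+0=4, 4+2=1
A + B = {0, 1, 2, 3, 4}, so |A + B| = 5.
Verify: 5 ≥ 4? Yes ✓.

CD lower bound = 4, actual |A + B| = 5.


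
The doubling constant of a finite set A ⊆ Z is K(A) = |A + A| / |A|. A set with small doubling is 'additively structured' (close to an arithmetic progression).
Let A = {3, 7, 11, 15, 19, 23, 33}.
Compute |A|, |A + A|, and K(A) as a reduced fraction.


|A| = 7.
Compute A + A by enumerating all 49 pairs.
A + A = {6, 10, 14, 18, 22, 26, 30, 34, 36, 38, 40, 42, 44, 46, 48, 52, 56, 66}, so |A + A| = 18.
K = |A + A| / |A| = 18/7 (already in lowest terms) ≈ 2.5714.
Reference: AP of size 7 gives K = 13/7 ≈ 1.8571; a fully generic set of size 7 gives K ≈ 4.0000.

|A| = 7, |A + A| = 18, K = 18/7.


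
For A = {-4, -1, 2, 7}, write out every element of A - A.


A - A = {a - a' : a, a' ∈ A}.
Compute a - a' for each ordered pair (a, a'):
a = -4: -4--4=0, -4--1=-3, -4-2=-6, -4-7=-11
a = -1: -1--4=3, -1--1=0, -1-2=-3, -1-7=-8
a = 2: 2--4=6, 2--1=3, 2-2=0, 2-7=-5
a = 7: 7--4=11, 7--1=8, 7-2=5, 7-7=0
Collecting distinct values (and noting 0 appears from a-a):
A - A = {-11, -8, -6, -5, -3, 0, 3, 5, 6, 8, 11}
|A - A| = 11

A - A = {-11, -8, -6, -5, -3, 0, 3, 5, 6, 8, 11}


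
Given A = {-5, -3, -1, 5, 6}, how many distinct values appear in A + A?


A + A = {a + a' : a, a' ∈ A}; |A| = 5.
General bounds: 2|A| - 1 ≤ |A + A| ≤ |A|(|A|+1)/2, i.e. 9 ≤ |A + A| ≤ 15.
Lower bound 2|A|-1 is attained iff A is an arithmetic progression.
Enumerate sums a + a' for a ≤ a' (symmetric, so this suffices):
a = -5: -5+-5=-10, -5+-3=-8, -5+-1=-6, -5+5=0, -5+6=1
a = -3: -3+-3=-6, -3+-1=-4, -3+5=2, -3+6=3
a = -1: -1+-1=-2, -1+5=4, -1+6=5
a = 5: 5+5=10, 5+6=11
a = 6: 6+6=12
Distinct sums: {-10, -8, -6, -4, -2, 0, 1, 2, 3, 4, 5, 10, 11, 12}
|A + A| = 14

|A + A| = 14


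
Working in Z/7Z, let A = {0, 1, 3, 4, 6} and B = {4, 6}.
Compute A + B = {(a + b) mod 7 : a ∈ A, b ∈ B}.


Work in Z/7Z: reduce every sum a + b modulo 7.
Enumerate all 10 pairs:
a = 0: 0+4=4, 0+6=6
a = 1: 1+4=5, 1+6=0
a = 3: 3+4=0, 3+6=2
a = 4: 4+4=1, 4+6=3
a = 6: 6+4=3, 6+6=5
Distinct residues collected: {0, 1, 2, 3, 4, 5, 6}
|A + B| = 7 (out of 7 total residues).

A + B = {0, 1, 2, 3, 4, 5, 6}


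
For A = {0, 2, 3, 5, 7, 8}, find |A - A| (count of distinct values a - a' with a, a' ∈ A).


A - A = {a - a' : a, a' ∈ A}; |A| = 6.
Bounds: 2|A|-1 ≤ |A - A| ≤ |A|² - |A| + 1, i.e. 11 ≤ |A - A| ≤ 31.
Note: 0 ∈ A - A always (from a - a). The set is symmetric: if d ∈ A - A then -d ∈ A - A.
Enumerate nonzero differences d = a - a' with a > a' (then include -d):
Positive differences: {1, 2, 3, 4, 5, 6, 7, 8}
Full difference set: {0} ∪ (positive diffs) ∪ (negative diffs).
|A - A| = 1 + 2·8 = 17 (matches direct enumeration: 17).

|A - A| = 17


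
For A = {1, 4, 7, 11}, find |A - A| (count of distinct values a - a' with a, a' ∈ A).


A - A = {a - a' : a, a' ∈ A}; |A| = 4.
Bounds: 2|A|-1 ≤ |A - A| ≤ |A|² - |A| + 1, i.e. 7 ≤ |A - A| ≤ 13.
Note: 0 ∈ A - A always (from a - a). The set is symmetric: if d ∈ A - A then -d ∈ A - A.
Enumerate nonzero differences d = a - a' with a > a' (then include -d):
Positive differences: {3, 4, 6, 7, 10}
Full difference set: {0} ∪ (positive diffs) ∪ (negative diffs).
|A - A| = 1 + 2·5 = 11 (matches direct enumeration: 11).

|A - A| = 11


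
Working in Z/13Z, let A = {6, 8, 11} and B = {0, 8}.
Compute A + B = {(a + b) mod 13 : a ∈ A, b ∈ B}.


Work in Z/13Z: reduce every sum a + b modulo 13.
Enumerate all 6 pairs:
a = 6: 6+0=6, 6+8=1
a = 8: 8+0=8, 8+8=3
a = 11: 11+0=11, 11+8=6
Distinct residues collected: {1, 3, 6, 8, 11}
|A + B| = 5 (out of 13 total residues).

A + B = {1, 3, 6, 8, 11}


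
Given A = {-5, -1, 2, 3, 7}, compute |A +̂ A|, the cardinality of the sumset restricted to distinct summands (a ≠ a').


Restricted sumset: A +̂ A = {a + a' : a ∈ A, a' ∈ A, a ≠ a'}.
Equivalently, take A + A and drop any sum 2a that is achievable ONLY as a + a for a ∈ A (i.e. sums representable only with equal summands).
Enumerate pairs (a, a') with a < a' (symmetric, so each unordered pair gives one sum; this covers all a ≠ a'):
  -5 + -1 = -6
  -5 + 2 = -3
  -5 + 3 = -2
  -5 + 7 = 2
  -1 + 2 = 1
  -1 + 3 = 2
  -1 + 7 = 6
  2 + 3 = 5
  2 + 7 = 9
  3 + 7 = 10
Collected distinct sums: {-6, -3, -2, 1, 2, 5, 6, 9, 10}
|A +̂ A| = 9
(Reference bound: |A +̂ A| ≥ 2|A| - 3 for |A| ≥ 2, with |A| = 5 giving ≥ 7.)

|A +̂ A| = 9


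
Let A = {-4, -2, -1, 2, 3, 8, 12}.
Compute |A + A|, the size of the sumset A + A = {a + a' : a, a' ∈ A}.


A + A = {a + a' : a, a' ∈ A}; |A| = 7.
General bounds: 2|A| - 1 ≤ |A + A| ≤ |A|(|A|+1)/2, i.e. 13 ≤ |A + A| ≤ 28.
Lower bound 2|A|-1 is attained iff A is an arithmetic progression.
Enumerate sums a + a' for a ≤ a' (symmetric, so this suffices):
a = -4: -4+-4=-8, -4+-2=-6, -4+-1=-5, -4+2=-2, -4+3=-1, -4+8=4, -4+12=8
a = -2: -2+-2=-4, -2+-1=-3, -2+2=0, -2+3=1, -2+8=6, -2+12=10
a = -1: -1+-1=-2, -1+2=1, -1+3=2, -1+8=7, -1+12=11
a = 2: 2+2=4, 2+3=5, 2+8=10, 2+12=14
a = 3: 3+3=6, 3+8=11, 3+12=15
a = 8: 8+8=16, 8+12=20
a = 12: 12+12=24
Distinct sums: {-8, -6, -5, -4, -3, -2, -1, 0, 1, 2, 4, 5, 6, 7, 8, 10, 11, 14, 15, 16, 20, 24}
|A + A| = 22

|A + A| = 22


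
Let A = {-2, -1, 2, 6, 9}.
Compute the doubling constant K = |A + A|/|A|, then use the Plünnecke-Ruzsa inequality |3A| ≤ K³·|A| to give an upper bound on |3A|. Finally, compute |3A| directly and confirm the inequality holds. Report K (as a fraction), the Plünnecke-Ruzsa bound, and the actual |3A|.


|A| = 5.
Step 1: Compute A + A by enumerating all 25 pairs.
A + A = {-4, -3, -2, 0, 1, 4, 5, 7, 8, 11, 12, 15, 18}, so |A + A| = 13.
Step 2: Doubling constant K = |A + A|/|A| = 13/5 = 13/5 ≈ 2.6000.
Step 3: Plünnecke-Ruzsa gives |3A| ≤ K³·|A| = (2.6000)³ · 5 ≈ 87.8800.
Step 4: Compute 3A = A + A + A directly by enumerating all triples (a,b,c) ∈ A³; |3A| = 25.
Step 5: Check 25 ≤ 87.8800? Yes ✓.

K = 13/5, Plünnecke-Ruzsa bound K³|A| ≈ 87.8800, |3A| = 25, inequality holds.


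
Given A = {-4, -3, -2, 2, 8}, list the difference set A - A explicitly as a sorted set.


A - A = {a - a' : a, a' ∈ A}.
Compute a - a' for each ordered pair (a, a'):
a = -4: -4--4=0, -4--3=-1, -4--2=-2, -4-2=-6, -4-8=-12
a = -3: -3--4=1, -3--3=0, -3--2=-1, -3-2=-5, -3-8=-11
a = -2: -2--4=2, -2--3=1, -2--2=0, -2-2=-4, -2-8=-10
a = 2: 2--4=6, 2--3=5, 2--2=4, 2-2=0, 2-8=-6
a = 8: 8--4=12, 8--3=11, 8--2=10, 8-2=6, 8-8=0
Collecting distinct values (and noting 0 appears from a-a):
A - A = {-12, -11, -10, -6, -5, -4, -2, -1, 0, 1, 2, 4, 5, 6, 10, 11, 12}
|A - A| = 17

A - A = {-12, -11, -10, -6, -5, -4, -2, -1, 0, 1, 2, 4, 5, 6, 10, 11, 12}


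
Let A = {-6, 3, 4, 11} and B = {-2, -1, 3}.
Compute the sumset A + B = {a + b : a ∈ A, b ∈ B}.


A + B = {a + b : a ∈ A, b ∈ B}.
Enumerate all |A|·|B| = 4·3 = 12 pairs (a, b) and collect distinct sums.
a = -6: -6+-2=-8, -6+-1=-7, -6+3=-3
a = 3: 3+-2=1, 3+-1=2, 3+3=6
a = 4: 4+-2=2, 4+-1=3, 4+3=7
a = 11: 11+-2=9, 11+-1=10, 11+3=14
Collecting distinct sums: A + B = {-8, -7, -3, 1, 2, 3, 6, 7, 9, 10, 14}
|A + B| = 11

A + B = {-8, -7, -3, 1, 2, 3, 6, 7, 9, 10, 14}


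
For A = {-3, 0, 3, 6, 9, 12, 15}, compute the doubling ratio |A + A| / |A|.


|A| = 7.
Compute A + A by enumerating all 49 pairs.
A + A = {-6, -3, 0, 3, 6, 9, 12, 15, 18, 21, 24, 27, 30}, so |A + A| = 13.
K = |A + A| / |A| = 13/7 (already in lowest terms) ≈ 1.8571.
Reference: AP of size 7 gives K = 13/7 ≈ 1.8571; a fully generic set of size 7 gives K ≈ 4.0000.

|A| = 7, |A + A| = 13, K = 13/7.


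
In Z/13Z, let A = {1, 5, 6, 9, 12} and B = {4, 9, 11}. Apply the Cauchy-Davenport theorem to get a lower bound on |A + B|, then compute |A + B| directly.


Cauchy-Davenport: |A + B| ≥ min(p, |A| + |B| - 1) for A, B nonempty in Z/pZ.
|A| = 5, |B| = 3, p = 13.
CD lower bound = min(13, 5 + 3 - 1) = min(13, 7) = 7.
Compute A + B mod 13 directly:
a = 1: 1+4=5, 1+9=10, 1+11=12
a = 5: 5+4=9, 5+9=1, 5+11=3
a = 6: 6+4=10, 6+9=2, 6+11=4
a = 9: 9+4=0, 9+9=5, 9+11=7
a = 12: 12+4=3, 12+9=8, 12+11=10
A + B = {0, 1, 2, 3, 4, 5, 7, 8, 9, 10, 12}, so |A + B| = 11.
Verify: 11 ≥ 7? Yes ✓.

CD lower bound = 7, actual |A + B| = 11.


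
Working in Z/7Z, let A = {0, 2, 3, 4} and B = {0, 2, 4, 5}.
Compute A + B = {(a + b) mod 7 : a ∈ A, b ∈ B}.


Work in Z/7Z: reduce every sum a + b modulo 7.
Enumerate all 16 pairs:
a = 0: 0+0=0, 0+2=2, 0+4=4, 0+5=5
a = 2: 2+0=2, 2+2=4, 2+4=6, 2+5=0
a = 3: 3+0=3, 3+2=5, 3+4=0, 3+5=1
a = 4: 4+0=4, 4+2=6, 4+4=1, 4+5=2
Distinct residues collected: {0, 1, 2, 3, 4, 5, 6}
|A + B| = 7 (out of 7 total residues).

A + B = {0, 1, 2, 3, 4, 5, 6}


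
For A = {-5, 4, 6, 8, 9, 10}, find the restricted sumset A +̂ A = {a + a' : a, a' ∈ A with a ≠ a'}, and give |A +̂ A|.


Restricted sumset: A +̂ A = {a + a' : a ∈ A, a' ∈ A, a ≠ a'}.
Equivalently, take A + A and drop any sum 2a that is achievable ONLY as a + a for a ∈ A (i.e. sums representable only with equal summands).
Enumerate pairs (a, a') with a < a' (symmetric, so each unordered pair gives one sum; this covers all a ≠ a'):
  -5 + 4 = -1
  -5 + 6 = 1
  -5 + 8 = 3
  -5 + 9 = 4
  -5 + 10 = 5
  4 + 6 = 10
  4 + 8 = 12
  4 + 9 = 13
  4 + 10 = 14
  6 + 8 = 14
  6 + 9 = 15
  6 + 10 = 16
  8 + 9 = 17
  8 + 10 = 18
  9 + 10 = 19
Collected distinct sums: {-1, 1, 3, 4, 5, 10, 12, 13, 14, 15, 16, 17, 18, 19}
|A +̂ A| = 14
(Reference bound: |A +̂ A| ≥ 2|A| - 3 for |A| ≥ 2, with |A| = 6 giving ≥ 9.)

|A +̂ A| = 14


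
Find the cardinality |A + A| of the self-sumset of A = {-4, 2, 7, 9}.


A + A = {a + a' : a, a' ∈ A}; |A| = 4.
General bounds: 2|A| - 1 ≤ |A + A| ≤ |A|(|A|+1)/2, i.e. 7 ≤ |A + A| ≤ 10.
Lower bound 2|A|-1 is attained iff A is an arithmetic progression.
Enumerate sums a + a' for a ≤ a' (symmetric, so this suffices):
a = -4: -4+-4=-8, -4+2=-2, -4+7=3, -4+9=5
a = 2: 2+2=4, 2+7=9, 2+9=11
a = 7: 7+7=14, 7+9=16
a = 9: 9+9=18
Distinct sums: {-8, -2, 3, 4, 5, 9, 11, 14, 16, 18}
|A + A| = 10

|A + A| = 10


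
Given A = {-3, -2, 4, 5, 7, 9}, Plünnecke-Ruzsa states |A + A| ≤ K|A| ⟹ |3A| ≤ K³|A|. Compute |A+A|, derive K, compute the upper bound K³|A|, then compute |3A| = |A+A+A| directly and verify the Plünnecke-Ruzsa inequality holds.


|A| = 6.
Step 1: Compute A + A by enumerating all 36 pairs.
A + A = {-6, -5, -4, 1, 2, 3, 4, 5, 6, 7, 8, 9, 10, 11, 12, 13, 14, 16, 18}, so |A + A| = 19.
Step 2: Doubling constant K = |A + A|/|A| = 19/6 = 19/6 ≈ 3.1667.
Step 3: Plünnecke-Ruzsa gives |3A| ≤ K³·|A| = (3.1667)³ · 6 ≈ 190.5278.
Step 4: Compute 3A = A + A + A directly by enumerating all triples (a,b,c) ∈ A³; |3A| = 32.
Step 5: Check 32 ≤ 190.5278? Yes ✓.

K = 19/6, Plünnecke-Ruzsa bound K³|A| ≈ 190.5278, |3A| = 32, inequality holds.


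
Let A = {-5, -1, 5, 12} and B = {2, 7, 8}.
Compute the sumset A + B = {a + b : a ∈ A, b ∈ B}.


A + B = {a + b : a ∈ A, b ∈ B}.
Enumerate all |A|·|B| = 4·3 = 12 pairs (a, b) and collect distinct sums.
a = -5: -5+2=-3, -5+7=2, -5+8=3
a = -1: -1+2=1, -1+7=6, -1+8=7
a = 5: 5+2=7, 5+7=12, 5+8=13
a = 12: 12+2=14, 12+7=19, 12+8=20
Collecting distinct sums: A + B = {-3, 1, 2, 3, 6, 7, 12, 13, 14, 19, 20}
|A + B| = 11

A + B = {-3, 1, 2, 3, 6, 7, 12, 13, 14, 19, 20}


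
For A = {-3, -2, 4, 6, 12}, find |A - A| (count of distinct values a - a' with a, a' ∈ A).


A - A = {a - a' : a, a' ∈ A}; |A| = 5.
Bounds: 2|A|-1 ≤ |A - A| ≤ |A|² - |A| + 1, i.e. 9 ≤ |A - A| ≤ 21.
Note: 0 ∈ A - A always (from a - a). The set is symmetric: if d ∈ A - A then -d ∈ A - A.
Enumerate nonzero differences d = a - a' with a > a' (then include -d):
Positive differences: {1, 2, 6, 7, 8, 9, 14, 15}
Full difference set: {0} ∪ (positive diffs) ∪ (negative diffs).
|A - A| = 1 + 2·8 = 17 (matches direct enumeration: 17).

|A - A| = 17


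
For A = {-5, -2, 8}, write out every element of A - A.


A - A = {a - a' : a, a' ∈ A}.
Compute a - a' for each ordered pair (a, a'):
a = -5: -5--5=0, -5--2=-3, -5-8=-13
a = -2: -2--5=3, -2--2=0, -2-8=-10
a = 8: 8--5=13, 8--2=10, 8-8=0
Collecting distinct values (and noting 0 appears from a-a):
A - A = {-13, -10, -3, 0, 3, 10, 13}
|A - A| = 7

A - A = {-13, -10, -3, 0, 3, 10, 13}


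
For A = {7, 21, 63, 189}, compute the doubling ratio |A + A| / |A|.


|A| = 4.
Compute A + A by enumerating all 16 pairs.
A + A = {14, 28, 42, 70, 84, 126, 196, 210, 252, 378}, so |A + A| = 10.
K = |A + A| / |A| = 10/4 = 5/2 ≈ 2.5000.
Reference: AP of size 4 gives K = 7/4 ≈ 1.7500; a fully generic set of size 4 gives K ≈ 2.5000.

|A| = 4, |A + A| = 10, K = 10/4 = 5/2.


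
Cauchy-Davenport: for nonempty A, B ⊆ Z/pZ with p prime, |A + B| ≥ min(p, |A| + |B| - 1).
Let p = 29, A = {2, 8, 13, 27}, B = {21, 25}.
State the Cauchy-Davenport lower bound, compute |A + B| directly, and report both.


Cauchy-Davenport: |A + B| ≥ min(p, |A| + |B| - 1) for A, B nonempty in Z/pZ.
|A| = 4, |B| = 2, p = 29.
CD lower bound = min(29, 4 + 2 - 1) = min(29, 5) = 5.
Compute A + B mod 29 directly:
a = 2: 2+21=23, 2+25=27
a = 8: 8+21=0, 8+25=4
a = 13: 13+21=5, 13+25=9
a = 27: 27+21=19, 27+25=23
A + B = {0, 4, 5, 9, 19, 23, 27}, so |A + B| = 7.
Verify: 7 ≥ 5? Yes ✓.

CD lower bound = 5, actual |A + B| = 7.


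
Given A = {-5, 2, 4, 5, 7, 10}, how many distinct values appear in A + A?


A + A = {a + a' : a, a' ∈ A}; |A| = 6.
General bounds: 2|A| - 1 ≤ |A + A| ≤ |A|(|A|+1)/2, i.e. 11 ≤ |A + A| ≤ 21.
Lower bound 2|A|-1 is attained iff A is an arithmetic progression.
Enumerate sums a + a' for a ≤ a' (symmetric, so this suffices):
a = -5: -5+-5=-10, -5+2=-3, -5+4=-1, -5+5=0, -5+7=2, -5+10=5
a = 2: 2+2=4, 2+4=6, 2+5=7, 2+7=9, 2+10=12
a = 4: 4+4=8, 4+5=9, 4+7=11, 4+10=14
a = 5: 5+5=10, 5+7=12, 5+10=15
a = 7: 7+7=14, 7+10=17
a = 10: 10+10=20
Distinct sums: {-10, -3, -1, 0, 2, 4, 5, 6, 7, 8, 9, 10, 11, 12, 14, 15, 17, 20}
|A + A| = 18

|A + A| = 18


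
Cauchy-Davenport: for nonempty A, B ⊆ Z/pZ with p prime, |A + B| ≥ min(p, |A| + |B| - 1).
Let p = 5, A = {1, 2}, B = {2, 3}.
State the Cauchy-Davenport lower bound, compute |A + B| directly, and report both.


Cauchy-Davenport: |A + B| ≥ min(p, |A| + |B| - 1) for A, B nonempty in Z/pZ.
|A| = 2, |B| = 2, p = 5.
CD lower bound = min(5, 2 + 2 - 1) = min(5, 3) = 3.
Compute A + B mod 5 directly:
a = 1: 1+2=3, 1+3=4
a = 2: 2+2=4, 2+3=0
A + B = {0, 3, 4}, so |A + B| = 3.
Verify: 3 ≥ 3? Yes ✓.

CD lower bound = 3, actual |A + B| = 3.


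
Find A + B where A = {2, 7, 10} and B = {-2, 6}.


A + B = {a + b : a ∈ A, b ∈ B}.
Enumerate all |A|·|B| = 3·2 = 6 pairs (a, b) and collect distinct sums.
a = 2: 2+-2=0, 2+6=8
a = 7: 7+-2=5, 7+6=13
a = 10: 10+-2=8, 10+6=16
Collecting distinct sums: A + B = {0, 5, 8, 13, 16}
|A + B| = 5

A + B = {0, 5, 8, 13, 16}


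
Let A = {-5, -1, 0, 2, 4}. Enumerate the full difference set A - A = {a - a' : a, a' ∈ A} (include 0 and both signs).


A - A = {a - a' : a, a' ∈ A}.
Compute a - a' for each ordered pair (a, a'):
a = -5: -5--5=0, -5--1=-4, -5-0=-5, -5-2=-7, -5-4=-9
a = -1: -1--5=4, -1--1=0, -1-0=-1, -1-2=-3, -1-4=-5
a = 0: 0--5=5, 0--1=1, 0-0=0, 0-2=-2, 0-4=-4
a = 2: 2--5=7, 2--1=3, 2-0=2, 2-2=0, 2-4=-2
a = 4: 4--5=9, 4--1=5, 4-0=4, 4-2=2, 4-4=0
Collecting distinct values (and noting 0 appears from a-a):
A - A = {-9, -7, -5, -4, -3, -2, -1, 0, 1, 2, 3, 4, 5, 7, 9}
|A - A| = 15

A - A = {-9, -7, -5, -4, -3, -2, -1, 0, 1, 2, 3, 4, 5, 7, 9}


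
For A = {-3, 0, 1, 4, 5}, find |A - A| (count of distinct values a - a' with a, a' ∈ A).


A - A = {a - a' : a, a' ∈ A}; |A| = 5.
Bounds: 2|A|-1 ≤ |A - A| ≤ |A|² - |A| + 1, i.e. 9 ≤ |A - A| ≤ 21.
Note: 0 ∈ A - A always (from a - a). The set is symmetric: if d ∈ A - A then -d ∈ A - A.
Enumerate nonzero differences d = a - a' with a > a' (then include -d):
Positive differences: {1, 3, 4, 5, 7, 8}
Full difference set: {0} ∪ (positive diffs) ∪ (negative diffs).
|A - A| = 1 + 2·6 = 13 (matches direct enumeration: 13).

|A - A| = 13


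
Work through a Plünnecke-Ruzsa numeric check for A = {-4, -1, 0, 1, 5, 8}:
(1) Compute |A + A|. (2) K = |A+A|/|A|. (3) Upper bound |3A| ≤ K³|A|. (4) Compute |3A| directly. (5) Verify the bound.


|A| = 6.
Step 1: Compute A + A by enumerating all 36 pairs.
A + A = {-8, -5, -4, -3, -2, -1, 0, 1, 2, 4, 5, 6, 7, 8, 9, 10, 13, 16}, so |A + A| = 18.
Step 2: Doubling constant K = |A + A|/|A| = 18/6 = 18/6 ≈ 3.0000.
Step 3: Plünnecke-Ruzsa gives |3A| ≤ K³·|A| = (3.0000)³ · 6 ≈ 162.0000.
Step 4: Compute 3A = A + A + A directly by enumerating all triples (a,b,c) ∈ A³; |3A| = 31.
Step 5: Check 31 ≤ 162.0000? Yes ✓.

K = 18/6, Plünnecke-Ruzsa bound K³|A| ≈ 162.0000, |3A| = 31, inequality holds.


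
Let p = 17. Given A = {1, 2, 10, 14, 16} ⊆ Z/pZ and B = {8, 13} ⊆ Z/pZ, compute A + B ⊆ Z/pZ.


Work in Z/17Z: reduce every sum a + b modulo 17.
Enumerate all 10 pairs:
a = 1: 1+8=9, 1+13=14
a = 2: 2+8=10, 2+13=15
a = 10: 10+8=1, 10+13=6
a = 14: 14+8=5, 14+13=10
a = 16: 16+8=7, 16+13=12
Distinct residues collected: {1, 5, 6, 7, 9, 10, 12, 14, 15}
|A + B| = 9 (out of 17 total residues).

A + B = {1, 5, 6, 7, 9, 10, 12, 14, 15}


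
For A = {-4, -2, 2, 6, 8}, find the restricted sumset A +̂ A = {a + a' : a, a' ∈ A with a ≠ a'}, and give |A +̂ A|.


Restricted sumset: A +̂ A = {a + a' : a ∈ A, a' ∈ A, a ≠ a'}.
Equivalently, take A + A and drop any sum 2a that is achievable ONLY as a + a for a ∈ A (i.e. sums representable only with equal summands).
Enumerate pairs (a, a') with a < a' (symmetric, so each unordered pair gives one sum; this covers all a ≠ a'):
  -4 + -2 = -6
  -4 + 2 = -2
  -4 + 6 = 2
  -4 + 8 = 4
  -2 + 2 = 0
  -2 + 6 = 4
  -2 + 8 = 6
  2 + 6 = 8
  2 + 8 = 10
  6 + 8 = 14
Collected distinct sums: {-6, -2, 0, 2, 4, 6, 8, 10, 14}
|A +̂ A| = 9
(Reference bound: |A +̂ A| ≥ 2|A| - 3 for |A| ≥ 2, with |A| = 5 giving ≥ 7.)

|A +̂ A| = 9


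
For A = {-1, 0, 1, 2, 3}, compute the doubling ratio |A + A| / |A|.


|A| = 5.
Compute A + A by enumerating all 25 pairs.
A + A = {-2, -1, 0, 1, 2, 3, 4, 5, 6}, so |A + A| = 9.
K = |A + A| / |A| = 9/5 (already in lowest terms) ≈ 1.8000.
Reference: AP of size 5 gives K = 9/5 ≈ 1.8000; a fully generic set of size 5 gives K ≈ 3.0000.

|A| = 5, |A + A| = 9, K = 9/5.


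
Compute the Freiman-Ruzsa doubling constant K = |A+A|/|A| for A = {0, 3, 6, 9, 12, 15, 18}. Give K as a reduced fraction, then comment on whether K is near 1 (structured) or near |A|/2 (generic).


|A| = 7.
Compute A + A by enumerating all 49 pairs.
A + A = {0, 3, 6, 9, 12, 15, 18, 21, 24, 27, 30, 33, 36}, so |A + A| = 13.
K = |A + A| / |A| = 13/7 (already in lowest terms) ≈ 1.8571.
Reference: AP of size 7 gives K = 13/7 ≈ 1.8571; a fully generic set of size 7 gives K ≈ 4.0000.

|A| = 7, |A + A| = 13, K = 13/7.


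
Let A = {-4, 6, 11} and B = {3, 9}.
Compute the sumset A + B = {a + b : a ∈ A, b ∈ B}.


A + B = {a + b : a ∈ A, b ∈ B}.
Enumerate all |A|·|B| = 3·2 = 6 pairs (a, b) and collect distinct sums.
a = -4: -4+3=-1, -4+9=5
a = 6: 6+3=9, 6+9=15
a = 11: 11+3=14, 11+9=20
Collecting distinct sums: A + B = {-1, 5, 9, 14, 15, 20}
|A + B| = 6

A + B = {-1, 5, 9, 14, 15, 20}


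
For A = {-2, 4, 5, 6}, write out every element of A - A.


A - A = {a - a' : a, a' ∈ A}.
Compute a - a' for each ordered pair (a, a'):
a = -2: -2--2=0, -2-4=-6, -2-5=-7, -2-6=-8
a = 4: 4--2=6, 4-4=0, 4-5=-1, 4-6=-2
a = 5: 5--2=7, 5-4=1, 5-5=0, 5-6=-1
a = 6: 6--2=8, 6-4=2, 6-5=1, 6-6=0
Collecting distinct values (and noting 0 appears from a-a):
A - A = {-8, -7, -6, -2, -1, 0, 1, 2, 6, 7, 8}
|A - A| = 11

A - A = {-8, -7, -6, -2, -1, 0, 1, 2, 6, 7, 8}


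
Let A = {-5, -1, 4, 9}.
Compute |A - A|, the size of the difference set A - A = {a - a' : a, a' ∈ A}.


A - A = {a - a' : a, a' ∈ A}; |A| = 4.
Bounds: 2|A|-1 ≤ |A - A| ≤ |A|² - |A| + 1, i.e. 7 ≤ |A - A| ≤ 13.
Note: 0 ∈ A - A always (from a - a). The set is symmetric: if d ∈ A - A then -d ∈ A - A.
Enumerate nonzero differences d = a - a' with a > a' (then include -d):
Positive differences: {4, 5, 9, 10, 14}
Full difference set: {0} ∪ (positive diffs) ∪ (negative diffs).
|A - A| = 1 + 2·5 = 11 (matches direct enumeration: 11).

|A - A| = 11


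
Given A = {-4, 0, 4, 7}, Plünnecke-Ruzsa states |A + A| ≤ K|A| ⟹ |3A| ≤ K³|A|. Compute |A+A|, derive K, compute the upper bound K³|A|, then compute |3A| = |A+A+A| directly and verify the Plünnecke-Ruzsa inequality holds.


|A| = 4.
Step 1: Compute A + A by enumerating all 16 pairs.
A + A = {-8, -4, 0, 3, 4, 7, 8, 11, 14}, so |A + A| = 9.
Step 2: Doubling constant K = |A + A|/|A| = 9/4 = 9/4 ≈ 2.2500.
Step 3: Plünnecke-Ruzsa gives |3A| ≤ K³·|A| = (2.2500)³ · 4 ≈ 45.5625.
Step 4: Compute 3A = A + A + A directly by enumerating all triples (a,b,c) ∈ A³; |3A| = 16.
Step 5: Check 16 ≤ 45.5625? Yes ✓.

K = 9/4, Plünnecke-Ruzsa bound K³|A| ≈ 45.5625, |3A| = 16, inequality holds.


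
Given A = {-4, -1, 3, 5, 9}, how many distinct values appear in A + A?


A + A = {a + a' : a, a' ∈ A}; |A| = 5.
General bounds: 2|A| - 1 ≤ |A + A| ≤ |A|(|A|+1)/2, i.e. 9 ≤ |A + A| ≤ 15.
Lower bound 2|A|-1 is attained iff A is an arithmetic progression.
Enumerate sums a + a' for a ≤ a' (symmetric, so this suffices):
a = -4: -4+-4=-8, -4+-1=-5, -4+3=-1, -4+5=1, -4+9=5
a = -1: -1+-1=-2, -1+3=2, -1+5=4, -1+9=8
a = 3: 3+3=6, 3+5=8, 3+9=12
a = 5: 5+5=10, 5+9=14
a = 9: 9+9=18
Distinct sums: {-8, -5, -2, -1, 1, 2, 4, 5, 6, 8, 10, 12, 14, 18}
|A + A| = 14

|A + A| = 14


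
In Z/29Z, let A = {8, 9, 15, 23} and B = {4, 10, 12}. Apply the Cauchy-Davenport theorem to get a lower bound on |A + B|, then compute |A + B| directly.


Cauchy-Davenport: |A + B| ≥ min(p, |A| + |B| - 1) for A, B nonempty in Z/pZ.
|A| = 4, |B| = 3, p = 29.
CD lower bound = min(29, 4 + 3 - 1) = min(29, 6) = 6.
Compute A + B mod 29 directly:
a = 8: 8+4=12, 8+10=18, 8+12=20
a = 9: 9+4=13, 9+10=19, 9+12=21
a = 15: 15+4=19, 15+10=25, 15+12=27
a = 23: 23+4=27, 23+10=4, 23+12=6
A + B = {4, 6, 12, 13, 18, 19, 20, 21, 25, 27}, so |A + B| = 10.
Verify: 10 ≥ 6? Yes ✓.

CD lower bound = 6, actual |A + B| = 10.
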